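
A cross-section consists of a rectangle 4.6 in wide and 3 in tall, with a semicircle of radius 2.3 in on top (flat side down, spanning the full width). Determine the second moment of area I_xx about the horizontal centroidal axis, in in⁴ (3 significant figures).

Decompose the section into non-overlapping parts with the origin at the bottom-left of its bounding rectangle.
Rectangular body: 4.6 × 3, A = 13.8 in², y = 1.5 in, Ī = 10.35 in⁴.
Semicircular cap: semicircle r = 2.3, A = 8.3095 in², y = 3.9762 in, Ī = 3.0714 in⁴.
Centroid: ȳ = ΣA·y / ΣA = 2.4306 in.
Transfer each piece to the horizontal centroidal axis using Ī + A·d² with d = y − 2.4306:
  rectangular body: d = -0.93062 in → contributes +22.302 in⁴
  semicircular cap: d = 1.5455 in → contributes +22.92 in⁴
Total I = 45.222 in⁴.

I_xx ≈ 45.2 in⁴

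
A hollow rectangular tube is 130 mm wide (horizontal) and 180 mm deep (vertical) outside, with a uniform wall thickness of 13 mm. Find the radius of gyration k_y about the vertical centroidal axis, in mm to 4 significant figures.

k_y ≈ 50.08 mm

Decompose the section into non-overlapping parts with the origin at the bottom-left of its bounding rectangle.
Outer rectangle: 130 × 180, A = 23 400 mm², x = 65 mm, Ī = 32 955 000 mm⁴.
Inner void (subtracted): 104 × 154, A = 16 016 mm², x = 65 mm, Ī = 14 435 755 mm⁴.
By symmetry the centroid is at mid-width, x̄ = 65 mm.
All pieces are centred on the vertical centroidal axis, so I = ΣĪ (holes subtracted) = 18 519 245 mm⁴.
Radius of gyration: k = √(I/A) = √(18 519 245 / 7 384) = 50.0802 mm.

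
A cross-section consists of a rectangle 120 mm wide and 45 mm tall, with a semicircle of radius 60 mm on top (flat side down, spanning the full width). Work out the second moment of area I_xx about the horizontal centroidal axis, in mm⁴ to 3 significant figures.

I_xx ≈ 8.69 × 10⁶ mm⁴

Split into non-overlapping primitives; take the origin at the lower-left of the bounding box.
Rectangular body: 120 × 45, A = 5 400 mm², y = 22.5 mm, Ī = 911 250 mm⁴.
Semicircular cap: semicircle r = 60, A = 5654.9 mm², y = 70.465 mm, Ī = 1 422 450 mm⁴.
Centroid: ȳ = ΣA·y / ΣA = 47.035 mm.
Transfer each piece to the horizontal centroidal axis using Ī + A·d² with d = y − 47.035:
  rectangular body: d = -24.535 mm → contributes +4 161 948 mm⁴
  semicircular cap: d = 23.429 mm → contributes +4 526 638 mm⁴
Total I = 8 688 586 mm⁴.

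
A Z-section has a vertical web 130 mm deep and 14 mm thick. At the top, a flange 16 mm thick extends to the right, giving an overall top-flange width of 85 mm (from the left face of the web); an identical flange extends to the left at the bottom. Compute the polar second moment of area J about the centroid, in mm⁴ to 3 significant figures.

Treat the section as a set of non-overlapping primitives; coordinates are from the bounding-box lower-left.
Web: 14 × 130, A = 1 820 mm², y = 65 mm, Ī = 2 563 167 mm⁴.
Top flange (beyond web): 71 × 16, A = 1 136 mm², y = 122 mm, Ī = 24 235 mm⁴.
Bottom flange (beyond web): 71 × 16, A = 1 136 mm², y = 8 mm, Ī = 24 235 mm⁴.
Centroid: ȳ = ΣA·y / ΣA = 65 mm.
Transfer each piece to the centroidal x-axis using Ī + A·d² with d = y − 65:
  web: d = 0 mm → contributes +2 563 167 mm⁴
  top flange (beyond web): d = 57 mm → contributes +3 715 099 mm⁴
  bottom flange (beyond web): d = -57 mm → contributes +3 715 099 mm⁴
Total I = 9 993 364 mm⁴.
For the y-axis: x̄ = 78 mm.
Repeating about the centroidal y-axis gives I_y = 5 087 956 mm⁴.
Polar second moment: J = I_x + I_y = 15 081 320 mm⁴.

J ≈ 1.51 × 10⁷ mm⁴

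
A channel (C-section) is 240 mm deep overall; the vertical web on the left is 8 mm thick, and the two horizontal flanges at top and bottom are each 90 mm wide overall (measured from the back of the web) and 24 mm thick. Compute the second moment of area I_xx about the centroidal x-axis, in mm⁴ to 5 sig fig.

I_xx ≈ 5.5314 × 10⁷ mm⁴

Split into non-overlapping primitives; take the origin at the lower-left of the bounding box.
Web: 8 × 240, A = 1 920 mm², y = 120 mm, Ī = 9 216 000 mm⁴.
Top flange (beyond web): 82 × 24, A = 1 968 mm², y = 228 mm, Ī = 94 464 mm⁴.
Bottom flange (beyond web): 82 × 24, A = 1 968 mm², y = 12 mm, Ī = 94 464 mm⁴.
By symmetry the centroid is at mid-height, ȳ = 120 mm.
Transfer each piece to the centroidal x-axis using Ī + A·d² with d = y − 120:
  web: d = 0 mm → contributes +9 216 000 mm⁴
  top flange (beyond web): d = 108 mm → contributes +23 049 216 mm⁴
  bottom flange (beyond web): d = -108 mm → contributes +23 049 216 mm⁴
Total I = 55 314 432 mm⁴.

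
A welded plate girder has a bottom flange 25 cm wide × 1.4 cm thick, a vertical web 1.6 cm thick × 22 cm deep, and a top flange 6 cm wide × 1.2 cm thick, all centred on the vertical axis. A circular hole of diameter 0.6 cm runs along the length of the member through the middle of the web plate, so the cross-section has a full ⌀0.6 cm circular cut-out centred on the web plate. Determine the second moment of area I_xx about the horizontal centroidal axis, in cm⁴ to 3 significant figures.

Split into non-overlapping primitives; take the origin at the lower-left of the bounding box.
Bottom plate: 25 × 1.4, A = 35 cm², y = 0.7 cm, Ī = 5.7167 cm⁴.
Web plate: 1.6 × 22, A = 35.2 cm², y = 12.4 cm, Ī = 1419.7 cm⁴.
Top plate: 6 × 1.2, A = 7.2 cm², y = 24 cm, Ī = 0.864 cm⁴.
Hole (subtracted): ⌀0.6, A = 0.28274 cm², y = 12.4 cm, Ī = 0.0063617 cm⁴.
Centroid: ȳ = ΣA·y / ΣA = 8.1729 cm.
Transfer each piece to the horizontal centroidal axis using Ī + A·d² with d = y − 8.1729:
  bottom plate: d = -7.4729 cm → contributes +1960.3 cm⁴
  web plate: d = 4.2271 cm → contributes +2048.7 cm⁴
  top plate: d = 15.827 cm → contributes +1804.4 cm⁴
  hole: d = 4.2271 cm → contributes −5.0585 cm⁴
Total I = 5808.3 cm⁴.

I_xx ≈ 5810 cm⁴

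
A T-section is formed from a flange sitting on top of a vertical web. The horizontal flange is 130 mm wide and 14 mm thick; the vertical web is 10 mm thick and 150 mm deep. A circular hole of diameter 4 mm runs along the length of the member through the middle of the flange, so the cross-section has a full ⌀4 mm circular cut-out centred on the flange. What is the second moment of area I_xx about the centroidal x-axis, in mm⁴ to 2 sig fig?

Treat the section as a set of non-overlapping primitives; coordinates are from the bounding-box lower-left.
Flange: 130 × 14, A = 1 820 mm², y = 157 mm, Ī = 29 727 mm⁴.
Web: 10 × 150, A = 1 500 mm², y = 75 mm, Ī = 2 812 500 mm⁴.
Hole (subtracted): ⌀4, A = 12.57 mm², y = 157 mm, Ī = 12.57 mm⁴.
Centroid: ȳ = ΣA·y / ΣA = 119.8 mm.
Transfer each piece to the centroidal x-axis using Ī + A·d² with d = y − 119.8:
  flange: d = 37.19 mm → contributes +2 546 820 mm⁴
  web: d = -44.81 mm → contributes +5 824 545 mm⁴
  hole: d = 37.19 mm → contributes −17 392 mm⁴
Total I = 8 353 973 mm⁴.

I_xx ≈ 8.4 × 10⁶ mm⁴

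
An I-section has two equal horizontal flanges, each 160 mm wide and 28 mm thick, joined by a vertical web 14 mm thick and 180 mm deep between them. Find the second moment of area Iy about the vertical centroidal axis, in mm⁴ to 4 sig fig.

Break the section into simple shapes (no overlaps), measuring from the bottom-left corner of the bounding box.
Bottom flange: 160 × 28, A = 4 480 mm², x = 80 mm, Ī = 9 557 333 mm⁴.
Web: 14 × 180, A = 2 520 mm², x = 80 mm, Ī = 41 160 mm⁴.
Top flange: 160 × 28, A = 4 480 mm², x = 80 mm, Ī = 9 557 333 mm⁴.
By symmetry the centroid is at mid-width, x̄ = 80 mm.
All pieces are centred on the vertical centroidal axis, so I = ΣĪ = 19 155 827 mm⁴.

Iy ≈ 1.916 × 10⁷ mm⁴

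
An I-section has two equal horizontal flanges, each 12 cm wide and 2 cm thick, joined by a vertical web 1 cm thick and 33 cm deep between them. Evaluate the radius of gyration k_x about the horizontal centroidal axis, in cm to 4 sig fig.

k_x ≈ 14.79 cm

Split into non-overlapping primitives; take the origin at the lower-left of the bounding box.
Bottom flange: 12 × 2, A = 24 cm², y = 1 cm, Ī = 8 cm⁴.
Web: 1 × 33, A = 33 cm², y = 18.5 cm, Ī = 2994.75 cm⁴.
Top flange: 12 × 2, A = 24 cm², y = 36 cm, Ī = 8 cm⁴.
By symmetry the centroid is at mid-height, ȳ = 18.5 cm.
Transfer each piece to the horizontal centroidal axis using Ī + A·d² with d = y − 18.5:
  bottom flange: d = -17.5 cm → contributes +7 358 cm⁴
  web: d = 0 cm → contributes +2994.75 cm⁴
  top flange: d = 17.5 cm → contributes +7 358 cm⁴
Total I = 17710.8 cm⁴.
Radius of gyration: k = √(I/A) = √(17710.8 / 81) = 14.7869 cm.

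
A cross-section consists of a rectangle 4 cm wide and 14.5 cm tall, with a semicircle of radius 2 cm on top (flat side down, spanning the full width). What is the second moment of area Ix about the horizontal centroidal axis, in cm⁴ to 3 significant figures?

Split into non-overlapping primitives; take the origin at the lower-left of the bounding box.
Rectangular body: 4 × 14.5, A = 58 cm², y = 7.25 cm, Ī = 1016.2 cm⁴.
Semicircular cap: semicircle r = 2, A = 6.2832 cm², y = 15.349 cm, Ī = 1.7561 cm⁴.
Centroid: ȳ = ΣA·y / ΣA = 8.0416 cm.
Transfer each piece to the horizontal centroidal axis using Ī + A·d² with d = y − 8.0416:
  rectangular body: d = -0.7916 cm → contributes +1052.6 cm⁴
  semicircular cap: d = 7.3072 cm → contributes +337.25 cm⁴
Total I = 1389.8 cm⁴.

Ix ≈ 1390 cm⁴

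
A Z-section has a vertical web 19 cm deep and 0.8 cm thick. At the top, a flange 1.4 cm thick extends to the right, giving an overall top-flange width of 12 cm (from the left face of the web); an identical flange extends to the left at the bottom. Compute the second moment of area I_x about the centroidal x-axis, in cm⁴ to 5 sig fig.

Decompose the section into non-overlapping parts with the origin at the bottom-left of its bounding rectangle.
Web: 0.8 × 19, A = 15.2 cm², y = 9.5 cm, Ī = 457.2667 cm⁴.
Top flange (beyond web): 11.2 × 1.4, A = 15.68 cm², y = 18.3 cm, Ī = 2.561067 cm⁴.
Bottom flange (beyond web): 11.2 × 1.4, A = 15.68 cm², y = 0.7 cm, Ī = 2.561067 cm⁴.
Centroid: ȳ = ΣA·y / ΣA = 9.5 cm.
Transfer each piece to the centroidal x-axis using Ī + A·d² with d = y − 9.5:
  web: d = 0 cm → contributes +457.2667 cm⁴
  top flange (beyond web): d = 8.8 cm → contributes +1216.82 cm⁴
  bottom flange (beyond web): d = -8.8 cm → contributes +1216.82 cm⁴
Total I = 2890.907 cm⁴.

I_x ≈ 2890.9 cm⁴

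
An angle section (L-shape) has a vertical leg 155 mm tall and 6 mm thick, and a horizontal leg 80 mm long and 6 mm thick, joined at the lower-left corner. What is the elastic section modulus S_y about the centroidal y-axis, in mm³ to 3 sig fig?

S_y ≈ 1.07 × 10⁴ mm³

Decompose the section into non-overlapping parts with the origin at the bottom-left of its bounding rectangle.
Vertical leg: 6 × 155, A = 930 mm², x = 3 mm, Ī = 2 790 mm⁴.
Horizontal leg (remainder): 74 × 6, A = 444 mm², x = 43 mm, Ī = 202 612 mm⁴.
Centroid: x̄ = ΣA·x / ΣA = 15.926 mm.
Transfer each piece to the centroidal y-axis using Ī + A·d² with d = x − 15.926:
  vertical leg: d = -12.926 mm → contributes +158 170 mm⁴
  horizontal leg (remainder): d = 27.074 mm → contributes +528 070 mm⁴
Total I = 686 240 mm⁴.
Extreme fibre distance c = 64.074 mm; S = I/c = 10 710 mm³.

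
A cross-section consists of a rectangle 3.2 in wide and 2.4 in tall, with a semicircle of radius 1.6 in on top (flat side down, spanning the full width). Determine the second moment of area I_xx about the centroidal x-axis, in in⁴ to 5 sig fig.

Break the section into simple shapes (no overlaps), measuring from the bottom-left corner of the bounding box.
Rectangular body: 3.2 × 2.4, A = 7.68 in², y = 1.2 in, Ī = 3.6864 in⁴.
Semicircular cap: semicircle r = 1.6, A = 4.021239 in², y = 3.079061 in, Ī = 0.7193032 in⁴.
Centroid: ȳ = ΣA·y / ΣA = 1.845757 in.
Transfer each piece to the centroidal x-axis using Ī + A·d² with d = y − 1.845757:
  rectangular body: d = -0.6457567 in → contributes +6.888973 in⁴
  semicircular cap: d = 1.233304 in → contributes +6.835767 in⁴
Total I = 13.72474 in⁴.

I_xx ≈ 13.725 in⁴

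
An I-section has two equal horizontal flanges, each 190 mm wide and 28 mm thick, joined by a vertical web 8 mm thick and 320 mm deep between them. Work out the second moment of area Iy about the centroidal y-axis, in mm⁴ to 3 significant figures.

Iy ≈ 3.20 × 10⁷ mm⁴

Break the section into simple shapes (no overlaps), measuring from the bottom-left corner of the bounding box.
Bottom flange: 190 × 28, A = 5 320 mm², x = 95 mm, Ī = 16 004 333 mm⁴.
Web: 8 × 320, A = 2 560 mm², x = 95 mm, Ī = 13 653 mm⁴.
Top flange: 190 × 28, A = 5 320 mm², x = 95 mm, Ī = 16 004 333 mm⁴.
By symmetry the centroid is at mid-width, x̄ = 95 mm.
All pieces are centred on the centroidal y-axis, so I = ΣĪ = 32 022 320 mm⁴.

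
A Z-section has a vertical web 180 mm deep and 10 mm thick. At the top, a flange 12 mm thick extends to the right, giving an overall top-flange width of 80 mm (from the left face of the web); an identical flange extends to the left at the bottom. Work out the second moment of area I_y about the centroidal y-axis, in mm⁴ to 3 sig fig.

I_y ≈ 3.39 × 10⁶ mm⁴

Break the section into simple shapes (no overlaps), measuring from the bottom-left corner of the bounding box.
Web: 10 × 180, A = 1 800 mm², x = 75 mm, Ī = 15 000 mm⁴.
Top flange (beyond web): 70 × 12, A = 840 mm², x = 115 mm, Ī = 343 000 mm⁴.
Bottom flange (beyond web): 70 × 12, A = 840 mm², x = 35 mm, Ī = 343 000 mm⁴.
Centroid: x̄ = ΣA·x / ΣA = 75 mm.
Transfer each piece to the centroidal y-axis using Ī + A·d² with d = x − 75:
  web: d = 0 mm → contributes +15 000 mm⁴
  top flange (beyond web): d = 40 mm → contributes +1 687 000 mm⁴
  bottom flange (beyond web): d = -40 mm → contributes +1 687 000 mm⁴
Total I = 3 389 000 mm⁴.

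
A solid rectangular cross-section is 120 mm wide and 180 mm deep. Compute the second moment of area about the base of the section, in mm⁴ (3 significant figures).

The section: 120 × 180, A = 21 600 mm², y = 90 mm, Ī = 58 320 000 mm⁴.
Transfer it to the base of the section using Ī + A·d² with d = y − 0:
  the section: d = 90 mm → contributes +233 280 000 mm⁴
Total I = 233 280 000 mm⁴.

I_base ≈ 2.33 × 10⁸ mm⁴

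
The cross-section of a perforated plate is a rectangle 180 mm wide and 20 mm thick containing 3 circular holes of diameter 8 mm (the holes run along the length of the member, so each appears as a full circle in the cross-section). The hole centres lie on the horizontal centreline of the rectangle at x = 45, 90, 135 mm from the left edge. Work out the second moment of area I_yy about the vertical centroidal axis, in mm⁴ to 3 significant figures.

Split into non-overlapping primitives; take the origin at the lower-left of the bounding box.
Plate: 180 × 20, A = 3 600 mm², x = 90 mm, Ī = 9 720 000 mm⁴.
Hole 1 (subtracted): ⌀8, A = 50.265 mm², x = 45 mm, Ī = 201.06 mm⁴.
Hole 2 (subtracted): ⌀8, A = 50.265 mm², x = 90 mm, Ī = 201.06 mm⁴.
Hole 3 (subtracted): ⌀8, A = 50.265 mm², x = 135 mm, Ī = 201.06 mm⁴.
By symmetry the centroid is at mid-width, x̄ = 90 mm.
Transfer each piece to the vertical centroidal axis using Ī + A·d² with d = x − 90:
  plate: d = 0 mm → contributes +9 720 000 mm⁴
  hole 1: d = -45 mm → contributes −101 989 mm⁴
  hole 2: d = 0 mm → contributes −201.06 mm⁴
  hole 3: d = 45 mm → contributes −101 989 mm⁴
Total I = 9 515 822 mm⁴.

I_yy ≈ 9.52 × 10⁶ mm⁴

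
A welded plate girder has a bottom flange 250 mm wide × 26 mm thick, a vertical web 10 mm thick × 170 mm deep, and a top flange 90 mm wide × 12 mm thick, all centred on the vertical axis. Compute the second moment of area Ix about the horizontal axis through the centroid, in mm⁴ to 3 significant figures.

Ix ≈ 4.46 × 10⁷ mm⁴

Treat the section as a set of non-overlapping primitives; coordinates are from the bounding-box lower-left.
Bottom plate: 250 × 26, A = 6 500 mm², y = 13 mm, Ī = 366 167 mm⁴.
Web plate: 10 × 170, A = 1 700 mm², y = 111 mm, Ī = 4 094 167 mm⁴.
Top plate: 90 × 12, A = 1 080 mm², y = 202 mm, Ī = 12 960 mm⁴.
Centroid: ȳ = ΣA·y / ΣA = 52.948 mm.
Transfer each piece to the horizontal axis through the centroid using Ī + A·d² with d = y − 52.948:
  bottom plate: d = -39.948 mm → contributes +10 739 288 mm⁴
  web plate: d = 58.052 mm → contributes +9 823 171 mm⁴
  top plate: d = 149.05 mm → contributes +24 006 690 mm⁴
Total I = 44 569 149 mm⁴.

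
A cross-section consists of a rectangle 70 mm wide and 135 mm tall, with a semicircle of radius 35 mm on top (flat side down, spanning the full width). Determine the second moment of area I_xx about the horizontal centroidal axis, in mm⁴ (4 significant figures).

I_xx ≈ 2.536 × 10⁷ mm⁴

Break the section into simple shapes (no overlaps), measuring from the bottom-left corner of the bounding box.
Rectangular body: 70 × 135, A = 9 450 mm², y = 67.5 mm, Ī = 14 352 188 mm⁴.
Semicircular cap: semicircle r = 35, A = 1924.23 mm², y = 149.854 mm, Ī = 164 704 mm⁴.
Centroid: ȳ = ΣA·y / ΣA = 81.4323 mm.
Transfer each piece to the horizontal centroidal axis using Ī + A·d² with d = y − 81.4323:
  rectangular body: d = -13.9323 mm → contributes +16 186 504 mm⁴
  semicircular cap: d = 68.4222 mm → contributes +9 173 156 mm⁴
Total I = 25 359 660 mm⁴.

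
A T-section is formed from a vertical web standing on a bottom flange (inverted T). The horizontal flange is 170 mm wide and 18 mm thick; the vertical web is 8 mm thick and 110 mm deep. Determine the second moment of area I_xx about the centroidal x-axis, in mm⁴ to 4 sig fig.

Treat the section as a set of non-overlapping primitives; coordinates are from the bounding-box lower-left.
Flange: 170 × 18, A = 3 060 mm², y = 9 mm, Ī = 82 620 mm⁴.
Web: 8 × 110, A = 880 mm², y = 73 mm, Ī = 887 333 mm⁴.
Centroid: ȳ = ΣA·y / ΣA = 23.2944 mm.
Transfer each piece to the centroidal x-axis using Ī + A·d² with d = y − 23.2944:
  flange: d = -14.2944 mm → contributes +707 871 mm⁴
  web: d = 49.7056 mm → contributes +3 061 501 mm⁴
Total I = 3 769 372 mm⁴.

I_xx ≈ 3.769 × 10⁶ mm⁴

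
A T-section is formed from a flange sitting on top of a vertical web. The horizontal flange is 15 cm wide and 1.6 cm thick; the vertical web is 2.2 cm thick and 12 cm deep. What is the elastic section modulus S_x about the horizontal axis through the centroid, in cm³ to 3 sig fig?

S_x ≈ 97.8 cm³

Break the section into simple shapes (no overlaps), measuring from the bottom-left corner of the bounding box.
Flange: 15 × 1.6, A = 24 cm², y = 12.8 cm, Ī = 5.12 cm⁴.
Web: 2.2 × 12, A = 26.4 cm², y = 6 cm, Ī = 316.8 cm⁴.
Centroid: ȳ = ΣA·y / ΣA = 9.2381 cm.
Transfer each piece to the horizontal axis through the centroid using Ī + A·d² with d = y − 9.2381:
  flange: d = 3.5619 cm → contributes +309.61 cm⁴
  web: d = -3.2381 cm → contributes +593.61 cm⁴
Total I = 903.22 cm⁴.
Extreme fibre distance c = 9.2381 cm; S = I/c = 97.772 cm³.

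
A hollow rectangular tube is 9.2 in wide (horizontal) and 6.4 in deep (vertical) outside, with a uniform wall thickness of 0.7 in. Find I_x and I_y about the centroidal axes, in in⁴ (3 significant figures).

I_x ≈ 120 in⁴, I_y ≈ 218 in⁴

Split into non-overlapping primitives; take the origin at the lower-left of the bounding box.
Outer rectangle: 9.2 × 6.4, A = 58.88 in², y = 3.2 in, Ī = 200.98 in⁴.
Inner void (subtracted): 7.8 × 5, A = 39 in², y = 3.2 in, Ī = 81.25 in⁴.
By symmetry the centroid is at mid-height, ȳ = 3.2 in.
All pieces are centred on the centroidal x-axis, so I = ΣĪ (holes subtracted) = 119.73 in⁴.
Repeating about the centroidal y-axis gives I_y = 217.57 in⁴.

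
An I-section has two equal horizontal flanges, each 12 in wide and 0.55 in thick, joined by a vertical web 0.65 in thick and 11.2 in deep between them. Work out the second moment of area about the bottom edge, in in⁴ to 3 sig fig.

I_base ≈ 1310 in⁴

Break the section into simple shapes (no overlaps), measuring from the bottom-left corner of the bounding box.
Bottom flange: 12 × 0.55, A = 6.6 in², y = 0.275 in, Ī = 0.16638 in⁴.
Web: 0.65 × 11.2, A = 7.28 in², y = 6.15 in, Ī = 76.1 in⁴.
Top flange: 12 × 0.55, A = 6.6 in², y = 12.025 in, Ī = 0.16638 in⁴.
Transfer each piece to a horizontal axis along the bottom face using Ī + A·d² with d = y − 0:
  bottom flange: d = 0.275 in → contributes +0.6655 in⁴
  web: d = 6.15 in → contributes +351.45 in⁴
  top flange: d = 12.025 in → contributes +954.53 in⁴
Total I = 1306.6 in⁴.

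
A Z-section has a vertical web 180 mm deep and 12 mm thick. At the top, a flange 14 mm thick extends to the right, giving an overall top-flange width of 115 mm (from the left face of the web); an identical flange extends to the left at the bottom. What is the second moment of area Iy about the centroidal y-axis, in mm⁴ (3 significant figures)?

Break the section into simple shapes (no overlaps), measuring from the bottom-left corner of the bounding box.
Web: 12 × 180, A = 2 160 mm², x = 109 mm, Ī = 25 920 mm⁴.
Top flange (beyond web): 103 × 14, A = 1 442 mm², x = 166.5 mm, Ī = 1 274 848 mm⁴.
Bottom flange (beyond web): 103 × 14, A = 1 442 mm², x = 51.5 mm, Ī = 1 274 848 mm⁴.
Centroid: x̄ = ΣA·x / ΣA = 109 mm.
Transfer each piece to the centroidal y-axis using Ī + A·d² with d = x − 109:
  web: d = 0 mm → contributes +25 920 mm⁴
  top flange (beyond web): d = 57.5 mm → contributes +6 042 461 mm⁴
  bottom flange (beyond web): d = -57.5 mm → contributes +6 042 461 mm⁴
Total I = 12 110 841 mm⁴.

Iy ≈ 1.21 × 10⁷ mm⁴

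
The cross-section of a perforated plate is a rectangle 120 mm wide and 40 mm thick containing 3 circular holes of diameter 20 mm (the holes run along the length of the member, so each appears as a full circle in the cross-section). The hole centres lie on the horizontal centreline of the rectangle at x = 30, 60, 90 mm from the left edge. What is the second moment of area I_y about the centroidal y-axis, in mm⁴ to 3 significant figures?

I_y ≈ 5.17 × 10⁶ mm⁴

Split into non-overlapping primitives; take the origin at the lower-left of the bounding box.
Plate: 120 × 40, A = 4 800 mm², x = 60 mm, Ī = 5 760 000 mm⁴.
Hole 1 (subtracted): ⌀20, A = 314.16 mm², x = 30 mm, Ī = 7 854 mm⁴.
Hole 2 (subtracted): ⌀20, A = 314.16 mm², x = 60 mm, Ī = 7 854 mm⁴.
Hole 3 (subtracted): ⌀20, A = 314.16 mm², x = 90 mm, Ī = 7 854 mm⁴.
By symmetry the centroid is at mid-width, x̄ = 60 mm.
Transfer each piece to the centroidal y-axis using Ī + A·d² with d = x − 60:
  plate: d = 0 mm → contributes +5 760 000 mm⁴
  hole 1: d = -30 mm → contributes −290 597 mm⁴
  hole 2: d = 0 mm → contributes −7 854 mm⁴
  hole 3: d = 30 mm → contributes −290 597 mm⁴
Total I = 5 170 951 mm⁴.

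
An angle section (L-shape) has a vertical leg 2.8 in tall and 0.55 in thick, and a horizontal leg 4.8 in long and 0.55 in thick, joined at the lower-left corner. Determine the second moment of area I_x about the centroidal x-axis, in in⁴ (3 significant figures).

I_x ≈ 2.24 in⁴

Break the section into simple shapes (no overlaps), measuring from the bottom-left corner of the bounding box.
Vertical leg: 0.55 × 2.8, A = 1.54 in², y = 1.4 in, Ī = 1.0061 in⁴.
Horizontal leg (remainder): 4.25 × 0.55, A = 2.3375 in², y = 0.275 in, Ī = 0.058924 in⁴.
Centroid: ȳ = ΣA·y / ΣA = 0.72181 in.
Transfer each piece to the centroidal x-axis using Ī + A·d² with d = y − 0.72181:
  vertical leg: d = 0.67819 in → contributes +1.7144 in⁴
  horizontal leg (remainder): d = -0.44681 in → contributes +0.52558 in⁴
Total I = 2.24 in⁴.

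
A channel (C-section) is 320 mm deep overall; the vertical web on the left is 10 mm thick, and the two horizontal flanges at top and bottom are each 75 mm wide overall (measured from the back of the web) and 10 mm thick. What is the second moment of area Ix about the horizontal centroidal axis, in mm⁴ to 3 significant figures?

Split into non-overlapping primitives; take the origin at the lower-left of the bounding box.
Web: 10 × 320, A = 3 200 mm², y = 160 mm, Ī = 27 306 667 mm⁴.
Top flange (beyond web): 65 × 10, A = 650 mm², y = 315 mm, Ī = 5416.7 mm⁴.
Bottom flange (beyond web): 65 × 10, A = 650 mm², y = 5 mm, Ī = 5416.7 mm⁴.
By symmetry the centroid is at mid-height, ȳ = 160 mm.
Transfer each piece to the horizontal centroidal axis using Ī + A·d² with d = y − 160:
  web: d = 0 mm → contributes +27 306 667 mm⁴
  top flange (beyond web): d = 155 mm → contributes +15 621 667 mm⁴
  bottom flange (beyond web): d = -155 mm → contributes +15 621 667 mm⁴
Total I = 58 550 000 mm⁴.

Ix ≈ 5.86 × 10⁷ mm⁴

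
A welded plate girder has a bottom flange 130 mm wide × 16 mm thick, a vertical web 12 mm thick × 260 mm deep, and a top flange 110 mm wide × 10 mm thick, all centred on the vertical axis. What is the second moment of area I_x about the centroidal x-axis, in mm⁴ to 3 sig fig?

I_x ≈ 7.42 × 10⁷ mm⁴

Treat the section as a set of non-overlapping primitives; coordinates are from the bounding-box lower-left.
Bottom plate: 130 × 16, A = 2 080 mm², y = 8 mm, Ī = 44 373 mm⁴.
Web plate: 12 × 260, A = 3 120 mm², y = 146 mm, Ī = 17 576 000 mm⁴.
Top plate: 110 × 10, A = 1 100 mm², y = 281 mm, Ī = 9166.7 mm⁴.
Centroid: ȳ = ΣA·y / ΣA = 124.01 mm.
Transfer each piece to the centroidal x-axis using Ī + A·d² with d = y − 124.01:
  bottom plate: d = -116.01 mm → contributes +28 037 449 mm⁴
  web plate: d = 21.99 mm → contributes +19 084 773 mm⁴
  top plate: d = 156.99 mm → contributes +27 119 777 mm⁴
Total I = 74 241 999 mm⁴.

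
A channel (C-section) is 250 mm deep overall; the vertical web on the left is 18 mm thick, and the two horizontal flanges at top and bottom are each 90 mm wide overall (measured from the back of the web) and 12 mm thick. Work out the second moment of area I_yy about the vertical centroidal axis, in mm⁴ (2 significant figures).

I_yy ≈ 3.4 × 10⁶ mm⁴

Break the section into simple shapes (no overlaps), measuring from the bottom-left corner of the bounding box.
Web: 18 × 250, A = 4 500 mm², x = 9 mm, Ī = 121 500 mm⁴.
Top flange (beyond web): 72 × 12, A = 864 mm², x = 54 mm, Ī = 373 248 mm⁴.
Bottom flange (beyond web): 72 × 12, A = 864 mm², x = 54 mm, Ī = 373 248 mm⁴.
Centroid: x̄ = ΣA·x / ΣA = 21.49 mm.
Transfer each piece to the vertical centroidal axis using Ī + A·d² with d = x − 21.49:
  web: d = -12.49 mm → contributes +823 000 mm⁴
  top flange (beyond web): d = 32.51 mm → contributes +1 286 660 mm⁴
  bottom flange (beyond web): d = 32.51 mm → contributes +1 286 660 mm⁴
Total I = 3 396 320 mm⁴.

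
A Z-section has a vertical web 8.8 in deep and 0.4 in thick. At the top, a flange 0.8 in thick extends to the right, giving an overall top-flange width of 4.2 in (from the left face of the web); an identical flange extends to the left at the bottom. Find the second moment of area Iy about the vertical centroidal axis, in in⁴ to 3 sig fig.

Iy ≈ 34.2 in⁴

Decompose the section into non-overlapping parts with the origin at the bottom-left of its bounding rectangle.
Web: 0.4 × 8.8, A = 3.52 in², x = 4 in, Ī = 0.046933 in⁴.
Top flange (beyond web): 3.8 × 0.8, A = 3.04 in², x = 6.1 in, Ī = 3.6581 in⁴.
Bottom flange (beyond web): 3.8 × 0.8, A = 3.04 in², x = 1.9 in, Ī = 3.6581 in⁴.
Centroid: x̄ = ΣA·x / ΣA = 4 in.
Transfer each piece to the vertical centroidal axis using Ī + A·d² with d = x − 4:
  web: d = 0 in → contributes +0.046933 in⁴
  top flange (beyond web): d = 2.1 in → contributes +17.065 in⁴
  bottom flange (beyond web): d = -2.1 in → contributes +17.065 in⁴
Total I = 34.176 in⁴.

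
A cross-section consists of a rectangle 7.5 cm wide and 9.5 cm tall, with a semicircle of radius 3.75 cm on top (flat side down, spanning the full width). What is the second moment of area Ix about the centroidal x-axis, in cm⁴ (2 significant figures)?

Decompose the section into non-overlapping parts with the origin at the bottom-left of its bounding rectangle.
Rectangular body: 7.5 × 9.5, A = 71.25 cm², y = 4.75 cm, Ī = 535.9 cm⁴.
Semicircular cap: semicircle r = 3.75, A = 22.09 cm², y = 11.09 cm, Ī = 21.7 cm⁴.
Centroid: ȳ = ΣA·y / ΣA = 6.251 cm.
Transfer each piece to the centroidal x-axis using Ī + A·d² with d = y − 6.251:
  rectangular body: d = -1.501 cm → contributes +696.3 cm⁴
  semicircular cap: d = 4.841 cm → contributes +539.3 cm⁴
Total I = 1 236 cm⁴.

Ix ≈ 1200 cm⁴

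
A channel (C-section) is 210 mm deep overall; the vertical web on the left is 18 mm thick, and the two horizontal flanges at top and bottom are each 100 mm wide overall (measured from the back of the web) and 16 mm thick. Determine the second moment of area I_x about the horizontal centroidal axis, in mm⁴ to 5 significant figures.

Treat the section as a set of non-overlapping primitives; coordinates are from the bounding-box lower-left.
Web: 18 × 210, A = 3 780 mm², y = 105 mm, Ī = 13 891 500 mm⁴.
Top flange (beyond web): 82 × 16, A = 1 312 mm², y = 202 mm, Ī = 27989.33 mm⁴.
Bottom flange (beyond web): 82 × 16, A = 1 312 mm², y = 8 mm, Ī = 27989.33 mm⁴.
By symmetry the centroid is at mid-height, ȳ = 105 mm.
Transfer each piece to the horizontal centroidal axis using Ī + A·d² with d = y − 105:
  web: d = 0 mm → contributes +13 891 500 mm⁴
  top flange (beyond web): d = 97 mm → contributes +12 372 597 mm⁴
  bottom flange (beyond web): d = -97 mm → contributes +12 372 597 mm⁴
Total I = 38 636 695 mm⁴.

I_x ≈ 3.8637 × 10⁷ mm⁴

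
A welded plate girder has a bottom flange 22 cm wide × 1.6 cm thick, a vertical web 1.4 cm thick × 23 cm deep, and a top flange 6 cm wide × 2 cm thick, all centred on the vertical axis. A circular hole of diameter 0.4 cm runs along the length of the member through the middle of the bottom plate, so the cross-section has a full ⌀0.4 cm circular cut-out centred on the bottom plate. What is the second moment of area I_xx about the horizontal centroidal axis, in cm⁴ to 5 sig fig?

I_xx ≈ 7613.4 cm⁴

Split into non-overlapping primitives; take the origin at the lower-left of the bounding box.
Bottom plate: 22 × 1.6, A = 35.2 cm², y = 0.8 cm, Ī = 7.509333 cm⁴.
Web plate: 1.4 × 23, A = 32.2 cm², y = 13.1 cm, Ī = 1419.483 cm⁴.
Top plate: 6 × 2, A = 12 cm², y = 25.6 cm, Ī = 4 cm⁴.
Hole (subtracted): ⌀0.4, A = 0.1256637 cm², y = 0.8 cm, Ī = 0.001256637 cm⁴.
Centroid: ȳ = ΣA·y / ΣA = 9.550121 cm.
Transfer each piece to the horizontal centroidal axis using Ī + A·d² with d = y − 9.550121:
  bottom plate: d = -8.750121 cm → contributes +2702.584 cm⁴
  web plate: d = 3.549879 cm → contributes +1825.256 cm⁴
  top plate: d = 16.04988 cm → contributes +3095.184 cm⁴
  hole: d = -8.750121 cm → contributes −9.622649 cm⁴
Total I = 7613.401 cm⁴.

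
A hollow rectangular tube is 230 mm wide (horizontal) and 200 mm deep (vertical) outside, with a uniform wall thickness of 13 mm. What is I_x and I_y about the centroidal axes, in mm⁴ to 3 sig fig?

I_x ≈ 6.38 × 10⁷ mm⁴, I_y ≈ 7.97 × 10⁷ mm⁴

Decompose the section into non-overlapping parts with the origin at the bottom-left of its bounding rectangle.
Outer rectangle: 230 × 200, A = 46 000 mm², y = 100 mm, Ī = 153 333 333 mm⁴.
Inner void (subtracted): 204 × 174, A = 35 496 mm², y = 100 mm, Ī = 89 556 408 mm⁴.
By symmetry the centroid is at mid-height, ȳ = 100 mm.
All pieces are centred on the centroidal x-axis, so I = ΣĪ (holes subtracted) = 63 776 925 mm⁴.
Repeating about the centroidal y-axis gives I_y = 79 683 205 mm⁴.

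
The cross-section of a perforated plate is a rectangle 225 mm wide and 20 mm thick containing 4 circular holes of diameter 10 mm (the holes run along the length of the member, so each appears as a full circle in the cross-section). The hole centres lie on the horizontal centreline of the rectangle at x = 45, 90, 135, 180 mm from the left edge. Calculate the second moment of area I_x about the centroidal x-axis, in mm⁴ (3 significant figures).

Break the section into simple shapes (no overlaps), measuring from the bottom-left corner of the bounding box.
Plate: 225 × 20, A = 4 500 mm², y = 10 mm, Ī = 150 000 mm⁴.
Hole 1 (subtracted): ⌀10, A = 78.54 mm², y = 10 mm, Ī = 490.87 mm⁴.
Hole 2 (subtracted): ⌀10, A = 78.54 mm², y = 10 mm, Ī = 490.87 mm⁴.
Hole 3 (subtracted): ⌀10, A = 78.54 mm², y = 10 mm, Ī = 490.87 mm⁴.
Hole 4 (subtracted): ⌀10, A = 78.54 mm², y = 10 mm, Ī = 490.87 mm⁴.
By symmetry the centroid is at mid-height, ȳ = 10 mm.
All pieces are centred on the centroidal x-axis, so I = ΣĪ (holes subtracted) = 148 037 mm⁴.

I_x ≈ 1.48 × 10⁵ mm⁴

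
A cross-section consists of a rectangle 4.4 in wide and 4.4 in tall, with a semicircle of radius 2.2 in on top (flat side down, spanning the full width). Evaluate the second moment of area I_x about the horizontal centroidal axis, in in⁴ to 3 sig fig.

Break the section into simple shapes (no overlaps), measuring from the bottom-left corner of the bounding box.
Rectangular body: 4.4 × 4.4, A = 19.36 in², y = 2.2 in, Ī = 31.234 in⁴.
Semicircular cap: semicircle r = 2.2, A = 7.6027 in², y = 5.3337 in, Ī = 2.5711 in⁴.
Centroid: ȳ = ΣA·y / ΣA = 3.0836 in.
Transfer each piece to the horizontal centroidal axis using Ī + A·d² with d = y − 3.0836:
  rectangular body: d = -0.88361 in → contributes +46.35 in⁴
  semicircular cap: d = 2.2501 in → contributes +41.063 in⁴
Total I = 87.413 in⁴.

I_x ≈ 87.4 in⁴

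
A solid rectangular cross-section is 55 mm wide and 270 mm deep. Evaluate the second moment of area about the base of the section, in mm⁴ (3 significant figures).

I_base ≈ 3.61 × 10⁸ mm⁴

The section: 55 × 270, A = 14 850 mm², y = 135 mm, Ī = 90 213 750 mm⁴.
Transfer it to a horizontal axis along the bottom face using Ī + A·d² with d = y − 0:
  the section: d = 135 mm → contributes +360 855 000 mm⁴
Total I = 360 855 000 mm⁴.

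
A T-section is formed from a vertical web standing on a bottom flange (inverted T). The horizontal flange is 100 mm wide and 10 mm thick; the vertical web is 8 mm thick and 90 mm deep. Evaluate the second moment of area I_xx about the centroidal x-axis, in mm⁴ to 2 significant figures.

I_xx ≈ 1.5 × 10⁶ mm⁴

Decompose the section into non-overlapping parts with the origin at the bottom-left of its bounding rectangle.
Flange: 100 × 10, A = 1 000 mm², y = 5 mm, Ī = 8 333 mm⁴.
Web: 8 × 90, A = 720 mm², y = 55 mm, Ī = 486 000 mm⁴.
Centroid: ȳ = ΣA·y / ΣA = 25.93 mm.
Transfer each piece to the centroidal x-axis using Ī + A·d² with d = y − 25.93:
  flange: d = -20.93 mm → contributes +446 408 mm⁴
  web: d = 29.07 mm → contributes +1 094 437 mm⁴
Total I = 1 540 845 mm⁴.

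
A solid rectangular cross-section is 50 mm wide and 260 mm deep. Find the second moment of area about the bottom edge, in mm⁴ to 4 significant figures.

I_base ≈ 2.929 × 10⁸ mm⁴

The section: 50 × 260, A = 13 000 mm², y = 130 mm, Ī = 73 233 333 mm⁴.
Transfer it to the base of the section using Ī + A·d² with d = y − 0:
  the section: d = 130 mm → contributes +292 933 333 mm⁴
Total I = 292 933 333 mm⁴.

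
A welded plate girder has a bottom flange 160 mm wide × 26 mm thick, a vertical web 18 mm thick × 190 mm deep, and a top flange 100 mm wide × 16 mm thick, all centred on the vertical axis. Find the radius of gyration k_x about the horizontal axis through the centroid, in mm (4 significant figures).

Treat the section as a set of non-overlapping primitives; coordinates are from the bounding-box lower-left.
Bottom plate: 160 × 26, A = 4 160 mm², y = 13 mm, Ī = 234 347 mm⁴.
Web plate: 18 × 190, A = 3 420 mm², y = 121 mm, Ī = 10 288 500 mm⁴.
Top plate: 100 × 16, A = 1 600 mm², y = 224 mm, Ī = 34133.3 mm⁴.
Centroid: ȳ = ΣA·y / ΣA = 90.0109 mm.
Transfer each piece to the horizontal axis through the centroid using Ī + A·d² with d = y − 90.0109:
  bottom plate: d = -77.0109 mm → contributes +24 905 966 mm⁴
  web plate: d = 30.9891 mm → contributes +13 572 811 mm⁴
  top plate: d = 133.989 mm → contributes +28 759 062 mm⁴
Total I = 67 237 839 mm⁴.
Radius of gyration: k = √(I/A) = √(67 237 839 / 9 180) = 85.5826 mm.

k_x ≈ 85.58 mm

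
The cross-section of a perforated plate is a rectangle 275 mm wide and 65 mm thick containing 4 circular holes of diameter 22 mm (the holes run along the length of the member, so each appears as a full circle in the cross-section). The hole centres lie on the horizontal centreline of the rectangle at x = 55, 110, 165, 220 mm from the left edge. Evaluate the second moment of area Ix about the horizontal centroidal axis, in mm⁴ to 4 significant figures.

Decompose the section into non-overlapping parts with the origin at the bottom-left of its bounding rectangle.
Plate: 275 × 65, A = 17 875 mm², y = 32.5 mm, Ī = 6 293 490 mm⁴.
Hole 1 (subtracted): ⌀22, A = 380.133 mm², y = 32.5 mm, Ī = 11 499 mm⁴.
Hole 2 (subtracted): ⌀22, A = 380.133 mm², y = 32.5 mm, Ī = 11 499 mm⁴.
Hole 3 (subtracted): ⌀22, A = 380.133 mm², y = 32.5 mm, Ī = 11 499 mm⁴.
Hole 4 (subtracted): ⌀22, A = 380.133 mm², y = 32.5 mm, Ī = 11 499 mm⁴.
By symmetry the centroid is at mid-height, ȳ = 32.5 mm.
All pieces are centred on the horizontal centroidal axis, so I = ΣĪ (holes subtracted) = 6 247 494 mm⁴.

Ix ≈ 6.247 × 10⁶ mm⁴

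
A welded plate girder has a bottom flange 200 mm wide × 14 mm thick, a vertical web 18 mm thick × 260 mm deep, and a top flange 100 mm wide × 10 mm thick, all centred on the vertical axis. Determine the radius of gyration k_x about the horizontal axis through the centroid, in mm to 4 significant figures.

Split into non-overlapping primitives; take the origin at the lower-left of the bounding box.
Bottom plate: 200 × 14, A = 2 800 mm², y = 7 mm, Ī = 45733.3 mm⁴.
Web plate: 18 × 260, A = 4 680 mm², y = 144 mm, Ī = 26 364 000 mm⁴.
Top plate: 100 × 10, A = 1 000 mm², y = 279 mm, Ī = 8333.33 mm⁴.
Centroid: ȳ = ΣA·y / ΣA = 114.684 mm.
Transfer each piece to the horizontal axis through the centroid using Ī + A·d² with d = y − 114.684:
  bottom plate: d = -107.684 mm → contributes +32 514 073 mm⁴
  web plate: d = 29.316 mm → contributes +30 386 133 mm⁴
  top plate: d = 164.316 mm → contributes +27 008 094 mm⁴
Total I = 89 908 300 mm⁴.
Radius of gyration: k = √(I/A) = √(89 908 300 / 8 480) = 102.968 mm.

k_x ≈ 103.0 mm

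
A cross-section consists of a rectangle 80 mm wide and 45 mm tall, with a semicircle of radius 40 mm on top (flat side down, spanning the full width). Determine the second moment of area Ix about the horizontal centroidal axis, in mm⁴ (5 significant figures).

Decompose the section into non-overlapping parts with the origin at the bottom-left of its bounding rectangle.
Rectangular body: 80 × 45, A = 3 600 mm², y = 22.5 mm, Ī = 607 500 mm⁴.
Semicircular cap: semicircle r = 40, A = 2513.274 mm², y = 61.97653 mm, Ī = 280977.8 mm⁴.
Centroid: ȳ = ΣA·y / ΣA = 38.72949 mm.
Transfer each piece to the horizontal centroidal axis using Ī + A·d² with d = y − 38.72949:
  rectangular body: d = -16.22949 mm → contributes +1 555 727 mm⁴
  semicircular cap: d = 23.24704 mm → contributes +1 639 213 mm⁴
Total I = 3 194 940 mm⁴.

Ix ≈ 3.1949 × 10⁶ mm⁴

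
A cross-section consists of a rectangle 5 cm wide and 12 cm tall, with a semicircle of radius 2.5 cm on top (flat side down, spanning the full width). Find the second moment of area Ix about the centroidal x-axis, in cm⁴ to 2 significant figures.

Ix ≈ 1100 cm⁴

Decompose the section into non-overlapping parts with the origin at the bottom-left of its bounding rectangle.
Rectangular body: 5 × 12, A = 60 cm², y = 6 cm, Ī = 720 cm⁴.
Semicircular cap: semicircle r = 2.5, A = 9.817 cm², y = 13.06 cm, Ī = 4.287 cm⁴.
Centroid: ȳ = ΣA·y / ΣA = 6.993 cm.
Transfer each piece to the centroidal x-axis using Ī + A·d² with d = y − 6.993:
  rectangular body: d = -0.9929 cm → contributes +779.2 cm⁴
  semicircular cap: d = 6.068 cm → contributes +365.8 cm⁴
Total I = 1 145 cm⁴.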